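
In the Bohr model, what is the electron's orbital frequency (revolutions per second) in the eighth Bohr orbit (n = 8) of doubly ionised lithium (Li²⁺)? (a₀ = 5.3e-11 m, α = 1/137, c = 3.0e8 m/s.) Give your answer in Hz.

r = n²a₀/Z = 1.1e-9 m, v = Zαc/n = 8.2e5 m/s
f = v/(2πr) = 1.2e14 Hz

1.2e14 Hz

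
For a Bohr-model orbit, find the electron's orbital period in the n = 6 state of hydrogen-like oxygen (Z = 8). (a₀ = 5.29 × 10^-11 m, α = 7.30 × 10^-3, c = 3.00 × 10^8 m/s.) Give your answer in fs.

0.512 fs

r = n²a₀/Z = 6²·5.29 × 10^-11/8 = 2.38 × 10^-10 m
v = Zαc/n = 8·0.00730·3.00 × 10^8/6 = 2.92 × 10^6 m/s
T = 2πr/v = 5.12 × 10^-16 s = 0.512 fs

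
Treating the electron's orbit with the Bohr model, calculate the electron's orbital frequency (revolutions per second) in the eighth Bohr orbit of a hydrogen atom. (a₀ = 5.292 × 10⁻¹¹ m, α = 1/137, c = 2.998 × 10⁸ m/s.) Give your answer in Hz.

1.285 × 10¹³ Hz

r = n²a₀/Z = 3.387 × 10⁻⁹ m, v = Zαc/n = 2.735 × 10⁵ m/s
f = v/(2πr) = 1.285 × 10¹³ Hz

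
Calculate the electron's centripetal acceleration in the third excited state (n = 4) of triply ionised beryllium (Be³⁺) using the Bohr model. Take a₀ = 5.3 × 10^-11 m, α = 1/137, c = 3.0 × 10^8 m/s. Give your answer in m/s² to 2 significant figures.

2.3 × 10^22 m/s²

r = n²a₀/Z = 2.1 × 10^-10 m, v = Zαc/n = 2.2 × 10^6 m/s
a = v²/r = (2.2 × 10^6)² / 2.1 × 10^-10 = 2.3 × 10^22 m/s²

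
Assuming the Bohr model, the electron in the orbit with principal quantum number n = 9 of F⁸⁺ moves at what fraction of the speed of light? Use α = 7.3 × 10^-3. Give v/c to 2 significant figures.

v_n = Zαc/n, so v/c = Zα/n = 9 × 0.0073 / 9 = 0.0073

0.0073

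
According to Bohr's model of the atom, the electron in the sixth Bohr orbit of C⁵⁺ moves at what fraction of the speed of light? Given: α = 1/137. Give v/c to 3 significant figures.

0.00730

v_n = Zαc/n, so v/c = Zα/n = 6 × 0.00730 / 6 = 0.00730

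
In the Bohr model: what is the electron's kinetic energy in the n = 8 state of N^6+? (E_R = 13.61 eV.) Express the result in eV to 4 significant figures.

For a Coulomb orbit the virial theorem gives K = −E_n.
E_n = −E_R·Z²/n², so K = E_R·Z²/n² = 13.61 × 7²/8² = 10.42 eV

10.42 eV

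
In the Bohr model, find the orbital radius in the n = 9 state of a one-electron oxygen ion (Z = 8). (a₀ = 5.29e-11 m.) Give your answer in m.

r_n = n²a₀/Z = 9² × 5.29e-11 / 8
    = 81 × 5.29e-11 / 8 = 5.36e-10 m

5.36e-10 m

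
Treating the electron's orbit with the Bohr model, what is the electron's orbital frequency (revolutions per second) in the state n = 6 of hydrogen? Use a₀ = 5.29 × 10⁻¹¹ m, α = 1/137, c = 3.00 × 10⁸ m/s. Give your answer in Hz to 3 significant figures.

3.05 × 10¹³ Hz

r = n²a₀/Z = 1.90 × 10⁻⁹ m, v = Zαc/n = 3.65 × 10⁵ m/s
f = v/(2πr) = 3.05 × 10¹³ Hz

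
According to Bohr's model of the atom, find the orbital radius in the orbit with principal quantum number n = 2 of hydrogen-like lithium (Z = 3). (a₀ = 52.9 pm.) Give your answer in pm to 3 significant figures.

r_n = n²a₀/Z = 2² × 52.9 / 3
    = 4 × 52.9 / 3 = 70.5 pm

70.5 pm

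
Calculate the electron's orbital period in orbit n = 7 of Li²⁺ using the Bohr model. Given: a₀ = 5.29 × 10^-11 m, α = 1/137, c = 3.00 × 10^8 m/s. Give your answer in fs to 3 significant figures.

5.78 fs

r = n²a₀/Z = 7²·5.29 × 10^-11/3 = 8.64 × 10^-10 m
v = Zαc/n = 3·0.00730·3.00 × 10^8/7 = 9.38 × 10^5 m/s
T = 2πr/v = 5.78 × 10^-15 s = 5.78 fs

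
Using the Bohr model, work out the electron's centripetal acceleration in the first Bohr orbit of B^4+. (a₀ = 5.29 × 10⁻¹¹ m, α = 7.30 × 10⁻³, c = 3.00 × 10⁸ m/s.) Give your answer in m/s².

r = n²a₀/Z = 1.06 × 10⁻¹¹ m, v = Zαc/n = 1.09 × 10⁷ m/s
a = v²/r = (1.09 × 10⁷)² / 1.06 × 10⁻¹¹ = 1.13 × 10²⁵ m/s²

1.13 × 10²⁵ m/s²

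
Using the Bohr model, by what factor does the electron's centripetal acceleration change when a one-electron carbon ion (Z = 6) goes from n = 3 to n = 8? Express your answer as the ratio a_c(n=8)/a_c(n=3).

a_c ∝ Z^3 · n^-4; with Z fixed, a_c ∝ n^-4.
a_c(n=8)/a_c(n=3) = (8/3)^-4 = 81/4096

81/4096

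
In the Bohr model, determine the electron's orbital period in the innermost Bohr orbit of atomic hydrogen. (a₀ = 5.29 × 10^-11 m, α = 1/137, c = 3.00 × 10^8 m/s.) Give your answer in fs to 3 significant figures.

r = n²a₀/Z = 1²·5.29 × 10^-11/1 = 5.29 × 10^-11 m
v = Zαc/n = 1·0.00730·3.00 × 10^8/1 = 2.19 × 10^6 m/s
T = 2πr/v = 1.52 × 10^-16 s = 0.152 fs

0.152 fs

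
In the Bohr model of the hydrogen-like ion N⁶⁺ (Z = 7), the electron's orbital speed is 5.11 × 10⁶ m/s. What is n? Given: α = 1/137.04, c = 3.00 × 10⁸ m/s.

v_n = Zαc/n ⇒ n = Zαc/v = 7 × 0.00730 × 3.00 × 10⁸ / 5.11 × 10⁶ ≈ 3.00
n = 3

3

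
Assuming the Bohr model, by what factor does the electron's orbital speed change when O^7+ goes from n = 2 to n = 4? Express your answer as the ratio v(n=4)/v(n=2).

v ∝ Z^1 · n^-1; with Z fixed, v ∝ n^-1.
v(n=4)/v(n=2) = (4/2)^-1 = 1/2

1/2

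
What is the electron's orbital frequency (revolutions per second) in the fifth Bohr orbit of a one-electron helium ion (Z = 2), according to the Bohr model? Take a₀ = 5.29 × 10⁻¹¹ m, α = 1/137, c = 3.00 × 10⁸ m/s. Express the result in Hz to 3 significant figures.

2.11 × 10¹⁴ Hz

r = n²a₀/Z = 6.61 × 10⁻¹⁰ m, v = Zαc/n = 8.76 × 10⁵ m/s
f = v/(2πr) = 2.11 × 10¹⁴ Hz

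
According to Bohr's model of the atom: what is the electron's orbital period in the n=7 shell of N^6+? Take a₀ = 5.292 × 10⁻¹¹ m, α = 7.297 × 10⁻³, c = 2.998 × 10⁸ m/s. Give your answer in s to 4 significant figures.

r = n²a₀/Z = 7²·5.292 × 10⁻¹¹/7 = 3.704 × 10⁻¹⁰ m
v = Zαc/n = 7·0.007297·2.998 × 10⁸/7 = 2.188 × 10⁶ m/s
T = 2πr/v = 1.064 × 10⁻¹⁵ s

1.064 × 10⁻¹⁵ s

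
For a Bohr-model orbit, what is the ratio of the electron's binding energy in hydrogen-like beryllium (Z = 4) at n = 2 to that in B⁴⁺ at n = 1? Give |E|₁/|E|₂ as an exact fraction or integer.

4/25

|E| ∝ Z^2 · n^-2
|E|₁/|E|₂ = (4/5)^2 · (2/1)^-2 = 4/25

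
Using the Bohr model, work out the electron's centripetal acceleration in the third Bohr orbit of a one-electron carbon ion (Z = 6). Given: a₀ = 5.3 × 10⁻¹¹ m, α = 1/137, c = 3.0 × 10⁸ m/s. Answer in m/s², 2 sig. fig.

r = n²a₀/Z = 8.0 × 10⁻¹¹ m, v = Zαc/n = 4.4 × 10⁶ m/s
a = v²/r = (4.4 × 10⁶)² / 8.0 × 10⁻¹¹ = 2.4 × 10²³ m/s²

2.4 × 10²³ m/s²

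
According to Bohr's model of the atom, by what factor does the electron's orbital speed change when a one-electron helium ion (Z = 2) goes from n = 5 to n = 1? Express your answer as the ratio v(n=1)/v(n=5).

5

v ∝ Z^1 · n^-1; with Z fixed, v ∝ n^-1.
v(n=1)/v(n=5) = (1/5)^-1 = 5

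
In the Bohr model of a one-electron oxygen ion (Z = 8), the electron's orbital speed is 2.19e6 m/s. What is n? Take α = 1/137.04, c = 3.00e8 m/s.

v_n = Zαc/n ⇒ n = Zαc/v = 8 × 0.00730 × 3.00e8 / 2.19e6 ≈ 8.00
n = 8

8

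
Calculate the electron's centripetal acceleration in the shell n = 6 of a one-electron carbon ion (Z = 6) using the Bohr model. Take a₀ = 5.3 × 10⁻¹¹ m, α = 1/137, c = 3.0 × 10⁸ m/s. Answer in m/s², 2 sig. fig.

1.5 × 10²² m/s²

r = n²a₀/Z = 3.2 × 10⁻¹⁰ m, v = Zαc/n = 2.2 × 10⁶ m/s
a = v²/r = (2.2 × 10⁶)² / 3.2 × 10⁻¹⁰ = 1.5 × 10²² m/s²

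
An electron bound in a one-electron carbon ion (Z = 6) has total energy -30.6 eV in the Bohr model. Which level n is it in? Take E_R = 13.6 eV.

4

E_n = −E_R Z²/n² ⇒ n² = E_R Z²/(−E_n) = 13.6 × 6² / 30.6 ≈ 16.00
n = 4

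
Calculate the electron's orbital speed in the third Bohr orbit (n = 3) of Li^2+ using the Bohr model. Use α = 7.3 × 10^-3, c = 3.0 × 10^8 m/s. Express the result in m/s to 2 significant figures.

v_n = Zαc/n = 3 × 0.0073 × 3.0 × 10^8 / 3
    = 2.2 × 10^6 m/s

2.2 × 10^6 m/s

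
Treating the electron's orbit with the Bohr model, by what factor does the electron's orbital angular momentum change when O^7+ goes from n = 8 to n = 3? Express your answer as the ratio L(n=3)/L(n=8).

3/8

L = nℏ depends only on n, so L ∝ n.
L(n=3)/L(n=8) = (3/8)^1 = 3/8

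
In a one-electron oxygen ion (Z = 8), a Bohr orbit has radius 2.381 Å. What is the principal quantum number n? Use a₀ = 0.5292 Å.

6

r_n = n²a₀/Z ⇒ n² = rZ/a₀ = 2.381 × 8 / 0.5292 ≈ 35.99
n = 6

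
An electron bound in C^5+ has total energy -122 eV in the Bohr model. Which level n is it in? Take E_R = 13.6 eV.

2

E_n = −E_R Z²/n² ⇒ n² = E_R Z²/(−E_n) = 13.6 × 6² / 122 ≈ 4.01
n = 2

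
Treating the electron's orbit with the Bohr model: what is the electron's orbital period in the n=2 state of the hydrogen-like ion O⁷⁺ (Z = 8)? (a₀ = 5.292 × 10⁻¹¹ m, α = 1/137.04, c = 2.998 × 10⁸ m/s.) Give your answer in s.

r = n²a₀/Z = 2²·5.292 × 10⁻¹¹/8 = 2.646 × 10⁻¹¹ m
v = Zαc/n = 8·0.007297·2.998 × 10⁸/2 = 8.751 × 10⁶ m/s
T = 2πr/v = 1.900 × 10⁻¹⁷ s

1.900 × 10⁻¹⁷ s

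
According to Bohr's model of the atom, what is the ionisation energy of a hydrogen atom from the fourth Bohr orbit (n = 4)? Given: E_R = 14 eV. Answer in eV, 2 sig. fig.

E_n = −E_R·Z²/n² = −14 × 1²/4² eV = -0.88 eV
Ionisation energy = −E_n = 0.88 eV

0.88 eV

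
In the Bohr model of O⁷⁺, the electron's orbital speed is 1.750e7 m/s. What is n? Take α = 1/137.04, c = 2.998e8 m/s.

v_n = Zαc/n ⇒ n = Zαc/v = 8 × 0.007297 × 2.998e8 / 1.750e7 ≈ 1.00
n = 1

1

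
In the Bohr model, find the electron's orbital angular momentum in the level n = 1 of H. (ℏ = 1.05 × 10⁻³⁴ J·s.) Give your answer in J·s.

L_n = nℏ = 1 × 1.05 × 10⁻³⁴ = 1.05 × 10⁻³⁴ J·s

1.05 × 10⁻³⁴ J·s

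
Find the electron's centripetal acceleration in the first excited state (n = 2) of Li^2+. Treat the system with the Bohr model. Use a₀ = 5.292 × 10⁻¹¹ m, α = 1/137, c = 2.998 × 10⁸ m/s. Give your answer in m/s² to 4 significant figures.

1.527 × 10²³ m/s²

r = n²a₀/Z = 7.056 × 10⁻¹¹ m, v = Zαc/n = 3.282 × 10⁶ m/s
a = v²/r = (3.282 × 10⁶)² / 7.056 × 10⁻¹¹ = 1.527 × 10²³ m/s²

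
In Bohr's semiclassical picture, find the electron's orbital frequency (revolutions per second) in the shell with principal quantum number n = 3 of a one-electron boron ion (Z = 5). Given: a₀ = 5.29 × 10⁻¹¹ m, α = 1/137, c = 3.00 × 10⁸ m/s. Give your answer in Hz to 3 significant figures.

6.10 × 10¹⁵ Hz

r = n²a₀/Z = 9.52 × 10⁻¹¹ m, v = Zαc/n = 3.65 × 10⁶ m/s
f = v/(2πr) = 6.10 × 10¹⁵ Hz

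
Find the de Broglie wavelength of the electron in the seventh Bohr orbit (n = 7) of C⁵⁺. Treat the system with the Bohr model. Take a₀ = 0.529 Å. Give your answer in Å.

3.88 Å

The Bohr quantisation condition is nλ = 2πr_n.
r_n = n²a₀/Z = 4.32 Å
λ = 2πr_n/n = 2π·4.32/7 = 3.88 Å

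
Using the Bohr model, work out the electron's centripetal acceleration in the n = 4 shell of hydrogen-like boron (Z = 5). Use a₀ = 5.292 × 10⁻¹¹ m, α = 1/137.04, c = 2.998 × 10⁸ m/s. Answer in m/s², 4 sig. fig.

4.416 × 10²² m/s²

r = n²a₀/Z = 1.693 × 10⁻¹⁰ m, v = Zαc/n = 2.735 × 10⁶ m/s
a = v²/r = (2.735 × 10⁶)² / 1.693 × 10⁻¹⁰ = 4.416 × 10²² m/s²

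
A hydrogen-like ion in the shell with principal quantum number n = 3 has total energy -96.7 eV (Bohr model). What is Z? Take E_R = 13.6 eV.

E_n = −E_R Z²/n² ⇒ Z² = −E_n n²/E_R = 96.7 × 3² / 13.6 ≈ 63.99
Z = 8

8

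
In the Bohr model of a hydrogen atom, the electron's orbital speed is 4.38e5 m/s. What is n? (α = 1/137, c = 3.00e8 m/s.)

v_n = Zαc/n ⇒ n = Zαc/v = 1 × 0.00730 × 3.00e8 / 4.38e5 ≈ 5.00
n = 5

5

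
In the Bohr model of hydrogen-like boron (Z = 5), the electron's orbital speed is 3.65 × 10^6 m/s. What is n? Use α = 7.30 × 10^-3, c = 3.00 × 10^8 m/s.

v_n = Zαc/n ⇒ n = Zαc/v = 5 × 0.00730 × 3.00 × 10^8 / 3.65 × 10^6 ≈ 3.00
n = 3

3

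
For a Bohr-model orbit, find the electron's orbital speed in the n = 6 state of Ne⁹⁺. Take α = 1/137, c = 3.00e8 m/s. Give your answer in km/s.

3650 km/s

v_n = Zαc/n = 10 × 0.00730 × 3.00e8 / 6
    = 3650 km/s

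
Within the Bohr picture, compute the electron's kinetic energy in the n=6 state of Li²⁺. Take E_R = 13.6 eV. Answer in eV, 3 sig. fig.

3.40 eV

For a Coulomb orbit the virial theorem gives K = −E_n.
E_n = −E_R·Z²/n², so K = E_R·Z²/n² = 13.6 × 3²/6² = 3.40 eV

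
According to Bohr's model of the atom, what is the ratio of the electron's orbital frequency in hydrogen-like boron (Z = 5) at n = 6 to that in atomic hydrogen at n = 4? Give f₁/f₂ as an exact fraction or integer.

f ∝ Z^2 · n^-3
f₁/f₂ = (5/1)^2 · (6/4)^-3 = 200/27

200/27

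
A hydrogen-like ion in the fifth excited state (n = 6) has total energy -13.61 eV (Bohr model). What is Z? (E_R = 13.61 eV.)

E_n = −E_R Z²/n² ⇒ Z² = −E_n n²/E_R = 13.61 × 6² / 13.61 ≈ 36.00
Z = 6

6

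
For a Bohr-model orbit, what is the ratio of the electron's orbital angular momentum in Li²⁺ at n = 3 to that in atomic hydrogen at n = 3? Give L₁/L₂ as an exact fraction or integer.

L = nℏ is independent of Z.
L₁/L₂ = n₁/n₂ = 3/3 = 1

1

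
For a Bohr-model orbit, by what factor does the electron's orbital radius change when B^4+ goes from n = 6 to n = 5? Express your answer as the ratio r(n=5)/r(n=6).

r ∝ Z^-1 · n^2; with Z fixed, r ∝ n^2.
r(n=5)/r(n=6) = (5/6)^2 = 25/36

25/36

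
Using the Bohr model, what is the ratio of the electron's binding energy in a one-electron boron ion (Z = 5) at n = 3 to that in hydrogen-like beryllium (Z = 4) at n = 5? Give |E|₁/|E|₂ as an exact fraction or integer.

|E| ∝ Z^2 · n^-2
|E|₁/|E|₂ = (5/4)^2 · (3/5)^-2 = 625/144

625/144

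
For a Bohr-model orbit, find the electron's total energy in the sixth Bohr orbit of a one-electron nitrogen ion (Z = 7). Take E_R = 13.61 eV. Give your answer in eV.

-18.52 eV

E_n = −E_R·Z²/n² = −13.61 × 7²/6² = -18.52 eV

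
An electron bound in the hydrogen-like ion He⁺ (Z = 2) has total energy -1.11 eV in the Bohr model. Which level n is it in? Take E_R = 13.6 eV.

7

E_n = −E_R Z²/n² ⇒ n² = E_R Z²/(−E_n) = 13.6 × 2² / 1.11 ≈ 49.01
n = 7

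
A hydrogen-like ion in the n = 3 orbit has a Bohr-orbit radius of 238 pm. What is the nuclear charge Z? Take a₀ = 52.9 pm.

2

r_n = n²a₀/Z ⇒ Z = n²a₀/r = 3² × 52.9 / 238 ≈ 2.00
Z = 2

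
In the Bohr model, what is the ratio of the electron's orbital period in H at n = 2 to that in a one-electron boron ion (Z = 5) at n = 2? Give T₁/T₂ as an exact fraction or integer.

T ∝ Z^-2 · n^3
T₁/T₂ = (1/5)^-2 · (2/2)^3 = 25

25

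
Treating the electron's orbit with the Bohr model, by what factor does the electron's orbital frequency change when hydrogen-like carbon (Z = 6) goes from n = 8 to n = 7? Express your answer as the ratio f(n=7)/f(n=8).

f ∝ Z^2 · n^-3; with Z fixed, f ∝ n^-3.
f(n=7)/f(n=8) = (7/8)^-3 = 512/343

512/343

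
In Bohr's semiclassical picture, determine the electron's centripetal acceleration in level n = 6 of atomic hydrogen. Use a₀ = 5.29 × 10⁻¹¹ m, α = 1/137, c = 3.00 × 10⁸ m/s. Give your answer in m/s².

r = n²a₀/Z = 1.90 × 10⁻⁹ m, v = Zαc/n = 3.65 × 10⁵ m/s
a = v²/r = (3.65 × 10⁵)² / 1.90 × 10⁻⁹ = 6.99 × 10¹⁹ m/s²

6.99 × 10¹⁹ m/s²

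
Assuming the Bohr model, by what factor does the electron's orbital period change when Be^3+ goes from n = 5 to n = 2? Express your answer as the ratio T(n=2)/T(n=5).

T ∝ Z^-2 · n^3; with Z fixed, T ∝ n^3.
T(n=2)/T(n=5) = (2/5)^3 = 8/125

8/125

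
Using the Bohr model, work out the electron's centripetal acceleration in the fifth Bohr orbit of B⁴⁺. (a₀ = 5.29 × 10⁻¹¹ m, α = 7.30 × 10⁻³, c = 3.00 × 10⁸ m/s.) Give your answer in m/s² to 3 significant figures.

r = n²a₀/Z = 2.64 × 10⁻¹⁰ m, v = Zαc/n = 2.19 × 10⁶ m/s
a = v²/r = (2.19 × 10⁶)² / 2.64 × 10⁻¹⁰ = 1.81 × 10²² m/s²

1.81 × 10²² m/s²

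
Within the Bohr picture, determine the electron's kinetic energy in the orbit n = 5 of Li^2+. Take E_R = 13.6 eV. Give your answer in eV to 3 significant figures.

4.90 eV

For a Coulomb orbit the virial theorem gives K = −E_n.
E_n = −E_R·Z²/n², so K = E_R·Z²/n² = 13.6 × 3²/5² = 4.90 eV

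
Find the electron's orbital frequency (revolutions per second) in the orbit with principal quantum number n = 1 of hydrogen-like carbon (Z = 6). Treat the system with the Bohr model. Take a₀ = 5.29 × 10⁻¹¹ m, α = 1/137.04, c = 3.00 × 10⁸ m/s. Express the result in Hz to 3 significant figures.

r = n²a₀/Z = 8.82 × 10⁻¹² m, v = Zαc/n = 1.31 × 10⁷ m/s
f = v/(2πr) = 2.37 × 10¹⁷ Hz

2.37 × 10¹⁷ Hz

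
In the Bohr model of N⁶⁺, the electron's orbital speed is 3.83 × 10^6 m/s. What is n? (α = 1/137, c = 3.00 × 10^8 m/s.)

v_n = Zαc/n ⇒ n = Zαc/v = 7 × 0.00730 × 3.00 × 10^8 / 3.83 × 10^6 ≈ 4.00
n = 4

4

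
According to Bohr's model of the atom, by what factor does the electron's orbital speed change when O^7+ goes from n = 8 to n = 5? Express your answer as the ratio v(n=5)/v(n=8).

v ∝ Z^1 · n^-1; with Z fixed, v ∝ n^-1.
v(n=5)/v(n=8) = (5/8)^-1 = 8/5

8/5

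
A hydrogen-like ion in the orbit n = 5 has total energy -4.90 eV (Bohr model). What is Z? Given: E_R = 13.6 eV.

E_n = −E_R Z²/n² ⇒ Z² = −E_n n²/E_R = 4.90 × 5² / 13.6 ≈ 9.01
Z = 3

3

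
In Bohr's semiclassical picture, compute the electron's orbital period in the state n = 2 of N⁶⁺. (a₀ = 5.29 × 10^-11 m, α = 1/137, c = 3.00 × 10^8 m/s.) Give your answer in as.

24.8 as

r = n²a₀/Z = 2²·5.29 × 10^-11/7 = 3.02 × 10^-11 m
v = Zαc/n = 7·0.00730·3.00 × 10^8/2 = 7.66 × 10^6 m/s
T = 2πr/v = 2.48 × 10^-17 s = 24.8 as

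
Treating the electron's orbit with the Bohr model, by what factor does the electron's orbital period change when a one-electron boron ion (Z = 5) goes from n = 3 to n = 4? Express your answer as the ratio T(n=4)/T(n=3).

64/27

T ∝ Z^-2 · n^3; with Z fixed, T ∝ n^3.
T(n=4)/T(n=3) = (4/3)^3 = 64/27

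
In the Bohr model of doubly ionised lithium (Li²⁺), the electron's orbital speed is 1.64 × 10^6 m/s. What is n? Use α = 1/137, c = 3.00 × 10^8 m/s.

4

v_n = Zαc/n ⇒ n = Zαc/v = 3 × 0.00730 × 3.00 × 10^8 / 1.64 × 10^6 ≈ 4.01
n = 4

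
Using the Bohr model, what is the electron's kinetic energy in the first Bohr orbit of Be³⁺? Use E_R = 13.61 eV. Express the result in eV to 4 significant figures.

217.8 eV

For a Coulomb orbit the virial theorem gives K = −E_n.
E_n = −E_R·Z²/n², so K = E_R·Z²/n² = 13.61 × 4²/1² = 217.8 eV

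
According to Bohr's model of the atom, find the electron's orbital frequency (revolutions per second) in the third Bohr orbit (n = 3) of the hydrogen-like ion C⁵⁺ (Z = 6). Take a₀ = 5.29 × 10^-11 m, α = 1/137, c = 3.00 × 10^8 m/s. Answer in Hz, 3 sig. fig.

r = n²a₀/Z = 7.94 × 10^-11 m, v = Zαc/n = 4.38 × 10^6 m/s
f = v/(2πr) = 8.78 × 10^15 Hz

8.78 × 10^15 Hz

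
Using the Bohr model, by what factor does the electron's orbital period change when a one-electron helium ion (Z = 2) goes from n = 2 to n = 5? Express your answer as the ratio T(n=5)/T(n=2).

T ∝ Z^-2 · n^3; with Z fixed, T ∝ n^3.
T(n=5)/T(n=2) = (5/2)^3 = 125/8

125/8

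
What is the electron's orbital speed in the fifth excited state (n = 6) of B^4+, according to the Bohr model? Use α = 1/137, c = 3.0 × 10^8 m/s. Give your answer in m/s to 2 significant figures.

v_n = Zαc/n = 5 × 0.0073 × 3.0 × 10^8 / 6
    = 1.8 × 10^6 m/s

1.8 × 10^6 m/s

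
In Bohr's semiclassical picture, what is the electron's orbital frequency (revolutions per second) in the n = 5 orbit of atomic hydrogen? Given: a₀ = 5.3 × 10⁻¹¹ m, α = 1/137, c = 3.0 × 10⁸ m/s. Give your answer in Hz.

r = n²a₀/Z = 1.3 × 10⁻⁹ m, v = Zαc/n = 4.4 × 10⁵ m/s
f = v/(2πr) = 5.3 × 10¹³ Hz

5.3 × 10¹³ Hz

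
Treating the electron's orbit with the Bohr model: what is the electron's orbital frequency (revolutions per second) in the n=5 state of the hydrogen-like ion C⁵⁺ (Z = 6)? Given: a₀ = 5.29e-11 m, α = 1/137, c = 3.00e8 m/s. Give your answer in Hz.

1.90e15 Hz

r = n²a₀/Z = 2.20e-10 m, v = Zαc/n = 2.63e6 m/s
f = v/(2πr) = 1.90e15 Hz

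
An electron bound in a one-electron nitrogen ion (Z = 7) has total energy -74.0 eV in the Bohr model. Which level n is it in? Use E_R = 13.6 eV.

E_n = −E_R Z²/n² ⇒ n² = E_R Z²/(−E_n) = 13.6 × 7² / 74.0 ≈ 9.01
n = 3

3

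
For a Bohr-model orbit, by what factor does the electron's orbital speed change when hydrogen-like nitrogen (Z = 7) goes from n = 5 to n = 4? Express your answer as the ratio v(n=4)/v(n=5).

5/4

v ∝ Z^1 · n^-1; with Z fixed, v ∝ n^-1.
v(n=4)/v(n=5) = (4/5)^-1 = 5/4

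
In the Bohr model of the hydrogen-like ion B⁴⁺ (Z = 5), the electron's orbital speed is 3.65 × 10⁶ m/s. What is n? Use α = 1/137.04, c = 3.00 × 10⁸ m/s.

v_n = Zαc/n ⇒ n = Zαc/v = 5 × 0.00730 × 3.00 × 10⁸ / 3.65 × 10⁶ ≈ 3.00
n = 3

3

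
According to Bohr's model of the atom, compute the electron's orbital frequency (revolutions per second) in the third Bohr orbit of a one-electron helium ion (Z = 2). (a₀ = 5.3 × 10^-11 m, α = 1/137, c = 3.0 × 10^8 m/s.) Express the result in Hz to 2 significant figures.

9.7 × 10^14 Hz

r = n²a₀/Z = 2.4 × 10^-10 m, v = Zαc/n = 1.5 × 10^6 m/s
f = v/(2πr) = 9.7 × 10^14 Hz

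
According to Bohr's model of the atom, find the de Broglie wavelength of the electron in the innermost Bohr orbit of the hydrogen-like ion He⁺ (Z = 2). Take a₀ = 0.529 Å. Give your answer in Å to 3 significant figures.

The Bohr quantisation condition is nλ = 2πr_n.
r_n = n²a₀/Z = 0.265 Å
λ = 2πr_n/n = 2π·0.265/1 = 1.66 Å

1.66 Å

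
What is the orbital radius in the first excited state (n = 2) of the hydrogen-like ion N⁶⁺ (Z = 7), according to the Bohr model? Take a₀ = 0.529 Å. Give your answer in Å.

r_n = n²a₀/Z = 2² × 0.529 / 7
    = 4 × 0.529 / 7 = 0.302 Å

0.302 Å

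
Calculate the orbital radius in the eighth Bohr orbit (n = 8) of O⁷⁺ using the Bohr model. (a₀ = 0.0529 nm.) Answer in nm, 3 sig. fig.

r_n = n²a₀/Z = 8² × 0.0529 / 8
    = 64 × 0.0529 / 8 = 0.423 nm

0.423 nm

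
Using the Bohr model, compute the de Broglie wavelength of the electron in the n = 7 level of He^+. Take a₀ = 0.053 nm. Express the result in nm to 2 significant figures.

1.2 nm

The Bohr quantisation condition is nλ = 2πr_n.
r_n = n²a₀/Z = 1.3 nm
λ = 2πr_n/n = 2π·1.3/7 = 1.2 nm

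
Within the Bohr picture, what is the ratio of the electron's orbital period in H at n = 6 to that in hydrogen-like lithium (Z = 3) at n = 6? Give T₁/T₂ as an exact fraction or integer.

9

T ∝ Z^-2 · n^3
T₁/T₂ = (1/3)^-2 · (6/6)^3 = 9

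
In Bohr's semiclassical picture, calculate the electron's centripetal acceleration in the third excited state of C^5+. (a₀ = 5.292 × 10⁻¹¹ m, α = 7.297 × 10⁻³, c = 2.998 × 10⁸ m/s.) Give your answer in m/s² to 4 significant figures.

7.630 × 10²² m/s²

r = n²a₀/Z = 1.411 × 10⁻¹⁰ m, v = Zαc/n = 3.281 × 10⁶ m/s
a = v²/r = (3.281 × 10⁶)² / 1.411 × 10⁻¹⁰ = 7.630 × 10²² m/s²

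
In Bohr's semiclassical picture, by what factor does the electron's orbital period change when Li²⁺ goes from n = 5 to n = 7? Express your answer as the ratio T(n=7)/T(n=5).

343/125

T ∝ Z^-2 · n^3; with Z fixed, T ∝ n^3.
T(n=7)/T(n=5) = (7/5)^3 = 343/125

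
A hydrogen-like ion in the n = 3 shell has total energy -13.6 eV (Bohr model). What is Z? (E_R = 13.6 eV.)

3

E_n = −E_R Z²/n² ⇒ Z² = −E_n n²/E_R = 13.6 × 3² / 13.6 ≈ 9.00
Z = 3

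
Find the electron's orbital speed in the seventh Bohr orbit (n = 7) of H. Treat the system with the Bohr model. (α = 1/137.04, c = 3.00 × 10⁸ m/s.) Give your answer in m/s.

v_n = Zαc/n = 1 × 0.00730 × 3.00 × 10⁸ / 7
    = 3.13 × 10⁵ m/s

3.13 × 10⁵ m/s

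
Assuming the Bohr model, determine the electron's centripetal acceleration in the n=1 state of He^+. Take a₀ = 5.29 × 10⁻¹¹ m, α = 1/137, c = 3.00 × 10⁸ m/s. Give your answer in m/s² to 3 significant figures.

r = n²a₀/Z = 2.65 × 10⁻¹¹ m, v = Zαc/n = 4.38 × 10⁶ m/s
a = v²/r = (4.38 × 10⁶)² / 2.65 × 10⁻¹¹ = 7.25 × 10²³ m/s²

7.25 × 10²³ m/s²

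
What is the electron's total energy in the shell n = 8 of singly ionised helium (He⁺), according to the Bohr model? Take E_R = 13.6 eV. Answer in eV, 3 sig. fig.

-0.850 eV

E_n = −E_R·Z²/n² = −13.6 × 2²/8² = -0.850 eV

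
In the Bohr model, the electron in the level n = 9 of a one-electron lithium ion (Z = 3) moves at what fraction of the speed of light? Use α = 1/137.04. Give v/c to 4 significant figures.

v_n = Zαc/n, so v/c = Zα/n = 3 × 0.007297 / 9 = 0.002432

0.002432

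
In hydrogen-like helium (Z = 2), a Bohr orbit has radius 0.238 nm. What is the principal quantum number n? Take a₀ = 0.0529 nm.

r_n = n²a₀/Z ⇒ n² = rZ/a₀ = 0.238 × 2 / 0.0529 ≈ 9.00
n = 3

3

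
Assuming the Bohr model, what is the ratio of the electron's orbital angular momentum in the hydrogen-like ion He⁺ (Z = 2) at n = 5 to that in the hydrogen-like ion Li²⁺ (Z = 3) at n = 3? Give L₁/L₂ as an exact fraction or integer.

L = nℏ is independent of Z.
L₁/L₂ = n₁/n₂ = 5/3 = 5/3

5/3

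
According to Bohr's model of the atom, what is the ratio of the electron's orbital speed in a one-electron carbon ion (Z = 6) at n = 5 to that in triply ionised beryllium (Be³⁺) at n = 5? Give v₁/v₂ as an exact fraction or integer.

v ∝ Z^1 · n^-1
v₁/v₂ = (6/4)^1 · (5/5)^-1 = 3/2

3/2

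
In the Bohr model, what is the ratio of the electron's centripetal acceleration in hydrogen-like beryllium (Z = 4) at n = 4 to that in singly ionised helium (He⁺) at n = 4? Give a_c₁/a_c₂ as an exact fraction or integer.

8

a_c ∝ Z^3 · n^-4
a_c₁/a_c₂ = (4/2)^3 · (4/4)^-4 = 8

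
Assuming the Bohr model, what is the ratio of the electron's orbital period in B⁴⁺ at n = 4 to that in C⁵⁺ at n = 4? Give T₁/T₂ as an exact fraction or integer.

T ∝ Z^-2 · n^3
T₁/T₂ = (5/6)^-2 · (4/4)^3 = 36/25

36/25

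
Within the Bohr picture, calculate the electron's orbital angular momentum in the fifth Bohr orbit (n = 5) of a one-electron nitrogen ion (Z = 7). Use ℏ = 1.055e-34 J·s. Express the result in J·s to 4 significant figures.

5.275e-34 J·s

L_n = nℏ = 5 × 1.055e-34 = 5.275e-34 J·s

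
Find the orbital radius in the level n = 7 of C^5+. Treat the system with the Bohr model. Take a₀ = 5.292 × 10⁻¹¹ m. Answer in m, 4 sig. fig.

4.322 × 10⁻¹⁰ m

r_n = n²a₀/Z = 7² × 5.292 × 10⁻¹¹ / 6
    = 49 × 5.292 × 10⁻¹¹ / 6 = 4.322 × 10⁻¹⁰ m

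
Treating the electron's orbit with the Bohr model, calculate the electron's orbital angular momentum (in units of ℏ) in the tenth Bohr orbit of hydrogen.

10

L_n = nℏ, so L/ℏ = n = 10.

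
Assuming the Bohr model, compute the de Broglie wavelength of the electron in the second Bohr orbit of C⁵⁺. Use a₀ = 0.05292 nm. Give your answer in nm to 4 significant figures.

0.1108 nm

The Bohr quantisation condition is nλ = 2πr_n.
r_n = n²a₀/Z = 0.03528 nm
λ = 2πr_n/n = 2π·0.03528/2 = 0.1108 nm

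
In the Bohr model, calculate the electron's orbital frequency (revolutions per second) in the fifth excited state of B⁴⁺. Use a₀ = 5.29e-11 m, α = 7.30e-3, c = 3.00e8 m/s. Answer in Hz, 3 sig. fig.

r = n²a₀/Z = 3.81e-10 m, v = Zαc/n = 1.82e6 m/s
f = v/(2πr) = 7.63e14 Hz

7.63e14 Hz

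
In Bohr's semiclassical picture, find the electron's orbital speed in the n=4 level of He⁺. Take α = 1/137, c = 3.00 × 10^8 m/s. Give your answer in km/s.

1090 km/s

v_n = Zαc/n = 2 × 0.00730 × 3.00 × 10^8 / 4
    = 1090 km/s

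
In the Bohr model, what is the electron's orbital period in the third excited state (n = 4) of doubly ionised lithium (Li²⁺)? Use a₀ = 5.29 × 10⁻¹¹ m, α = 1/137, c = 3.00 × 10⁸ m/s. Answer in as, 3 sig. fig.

1080 as

r = n²a₀/Z = 4²·5.29 × 10⁻¹¹/3 = 2.82 × 10⁻¹⁰ m
v = Zαc/n = 3·0.00730·3.00 × 10⁸/4 = 1.64 × 10⁶ m/s
T = 2πr/v = 1.08 × 10⁻¹⁵ s = 1080 as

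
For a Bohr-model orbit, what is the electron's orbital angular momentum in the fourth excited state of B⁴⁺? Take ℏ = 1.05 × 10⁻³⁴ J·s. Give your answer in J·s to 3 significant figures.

5.25 × 10⁻³⁴ J·s

L_n = nℏ = 5 × 1.05 × 10⁻³⁴ = 5.25 × 10⁻³⁴ J·s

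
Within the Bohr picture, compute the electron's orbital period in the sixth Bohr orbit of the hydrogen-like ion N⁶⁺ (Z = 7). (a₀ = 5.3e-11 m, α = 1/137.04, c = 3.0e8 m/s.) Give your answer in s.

6.7e-16 s

r = n²a₀/Z = 6²·5.3e-11/7 = 2.7e-10 m
v = Zαc/n = 7·0.0073·3.0e8/6 = 2.6e6 m/s
T = 2πr/v = 6.7e-16 s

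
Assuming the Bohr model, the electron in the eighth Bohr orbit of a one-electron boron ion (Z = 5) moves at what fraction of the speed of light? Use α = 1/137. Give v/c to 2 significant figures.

0.0046

v_n = Zαc/n, so v/c = Zα/n = 5 × 0.0073 / 8 = 0.0046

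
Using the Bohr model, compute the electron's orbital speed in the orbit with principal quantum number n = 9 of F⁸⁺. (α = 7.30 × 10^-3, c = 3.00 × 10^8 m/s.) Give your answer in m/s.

v_n = Zαc/n = 9 × 0.00730 × 3.00 × 10^8 / 9
    = 2.19 × 10^6 m/s

2.19 × 10^6 m/s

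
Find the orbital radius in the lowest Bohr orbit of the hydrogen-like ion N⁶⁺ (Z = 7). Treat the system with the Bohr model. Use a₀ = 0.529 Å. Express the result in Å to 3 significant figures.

r_n = n²a₀/Z = 1² × 0.529 / 7
    = 1 × 0.529 / 7 = 0.0756 Å

0.0756 Å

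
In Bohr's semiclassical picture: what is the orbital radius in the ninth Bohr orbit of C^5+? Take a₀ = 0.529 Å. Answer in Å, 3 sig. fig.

r_n = n²a₀/Z = 9² × 0.529 / 6
    = 81 × 0.529 / 6 = 7.14 Å

7.14 Å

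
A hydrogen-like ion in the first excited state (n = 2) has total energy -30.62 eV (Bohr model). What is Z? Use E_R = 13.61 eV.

3

E_n = −E_R Z²/n² ⇒ Z² = −E_n n²/E_R = 30.62 × 2² / 13.61 ≈ 9.00
Z = 3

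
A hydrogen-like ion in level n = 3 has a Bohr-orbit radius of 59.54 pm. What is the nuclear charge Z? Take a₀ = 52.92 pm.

8

r_n = n²a₀/Z ⇒ Z = n²a₀/r = 3² × 52.92 / 59.54 ≈ 8.00
Z = 8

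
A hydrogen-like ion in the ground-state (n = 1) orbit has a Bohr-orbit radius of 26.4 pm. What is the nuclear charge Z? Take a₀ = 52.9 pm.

2

r_n = n²a₀/Z ⇒ Z = n²a₀/r = 1² × 52.9 / 26.4 ≈ 2.00
Z = 2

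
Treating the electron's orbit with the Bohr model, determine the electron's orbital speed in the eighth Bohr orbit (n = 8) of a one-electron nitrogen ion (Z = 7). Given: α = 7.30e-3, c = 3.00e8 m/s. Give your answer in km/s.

1920 km/s

v_n = Zαc/n = 7 × 0.00730 × 3.00e8 / 8
    = 1920 km/s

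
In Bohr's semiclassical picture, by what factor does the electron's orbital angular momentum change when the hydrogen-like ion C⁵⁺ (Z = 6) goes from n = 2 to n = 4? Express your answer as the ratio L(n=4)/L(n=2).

2

L = nℏ depends only on n, so L ∝ n.
L(n=4)/L(n=2) = (4/2)^1 = 2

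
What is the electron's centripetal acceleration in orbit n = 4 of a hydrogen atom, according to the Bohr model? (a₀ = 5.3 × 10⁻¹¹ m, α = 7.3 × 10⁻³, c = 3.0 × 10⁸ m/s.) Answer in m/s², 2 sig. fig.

3.5 × 10²⁰ m/s²

r = n²a₀/Z = 8.5 × 10⁻¹⁰ m, v = Zαc/n = 5.5 × 10⁵ m/s
a = v²/r = (5.5 × 10⁵)² / 8.5 × 10⁻¹⁰ = 3.5 × 10²⁰ m/s²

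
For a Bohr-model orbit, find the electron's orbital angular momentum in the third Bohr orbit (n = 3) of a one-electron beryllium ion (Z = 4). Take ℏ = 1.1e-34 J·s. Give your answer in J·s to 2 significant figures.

L_n = nℏ = 3 × 1.1e-34 = 3.3e-34 J·s

3.3e-34 J·s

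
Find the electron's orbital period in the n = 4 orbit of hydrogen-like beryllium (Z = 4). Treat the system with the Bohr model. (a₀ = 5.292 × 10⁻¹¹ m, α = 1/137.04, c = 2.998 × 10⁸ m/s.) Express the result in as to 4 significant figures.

r = n²a₀/Z = 4²·5.292 × 10⁻¹¹/4 = 2.117 × 10⁻¹⁰ m
v = Zαc/n = 4·0.007297·2.998 × 10⁸/4 = 2.188 × 10⁶ m/s
T = 2πr/v = 6.080 × 10⁻¹⁶ s = 608.0 as

608.0 as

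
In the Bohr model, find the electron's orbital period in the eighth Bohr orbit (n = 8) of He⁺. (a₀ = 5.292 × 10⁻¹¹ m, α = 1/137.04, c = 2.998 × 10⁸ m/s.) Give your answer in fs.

r = n²a₀/Z = 8²·5.292 × 10⁻¹¹/2 = 1.693 × 10⁻⁹ m
v = Zαc/n = 2·0.007297·2.998 × 10⁸/8 = 5.469 × 10⁵ m/s
T = 2πr/v = 1.945 × 10⁻¹⁴ s = 19.45 fs

19.45 fs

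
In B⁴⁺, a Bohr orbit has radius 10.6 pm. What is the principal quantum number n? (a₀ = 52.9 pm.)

r_n = n²a₀/Z ⇒ n² = rZ/a₀ = 10.6 × 5 / 52.9 ≈ 1.00
n = 1

1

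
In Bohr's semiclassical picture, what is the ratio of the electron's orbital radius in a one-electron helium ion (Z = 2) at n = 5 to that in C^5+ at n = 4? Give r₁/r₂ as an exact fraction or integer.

r ∝ Z^-1 · n^2
r₁/r₂ = (2/6)^-1 · (5/4)^2 = 75/16

75/16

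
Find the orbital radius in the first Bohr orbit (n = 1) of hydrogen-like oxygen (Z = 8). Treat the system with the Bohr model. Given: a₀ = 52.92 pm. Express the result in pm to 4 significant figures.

6.615 pm

r_n = n²a₀/Z = 1² × 52.92 / 8
    = 1 × 52.92 / 8 = 6.615 pm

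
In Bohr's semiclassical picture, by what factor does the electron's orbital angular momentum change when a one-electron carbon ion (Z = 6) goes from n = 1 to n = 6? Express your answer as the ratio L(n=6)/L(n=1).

L = nℏ depends only on n, so L ∝ n.
L(n=6)/L(n=1) = (6/1)^1 = 6

6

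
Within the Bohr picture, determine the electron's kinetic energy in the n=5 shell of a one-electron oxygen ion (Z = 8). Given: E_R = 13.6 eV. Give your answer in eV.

34.8 eV

For a Coulomb orbit the virial theorem gives K = −E_n.
E_n = −E_R·Z²/n², so K = E_R·Z²/n² = 13.6 × 8²/5² = 34.8 eV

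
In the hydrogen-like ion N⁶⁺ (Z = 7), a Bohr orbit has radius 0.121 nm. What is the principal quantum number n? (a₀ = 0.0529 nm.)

4

r_n = n²a₀/Z ⇒ n² = rZ/a₀ = 0.121 × 7 / 0.0529 ≈ 16.01
n = 4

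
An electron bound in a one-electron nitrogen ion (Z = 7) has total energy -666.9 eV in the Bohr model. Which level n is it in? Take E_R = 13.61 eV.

1

E_n = −E_R Z²/n² ⇒ n² = E_R Z²/(−E_n) = 13.61 × 7² / 666.9 ≈ 1.00
n = 1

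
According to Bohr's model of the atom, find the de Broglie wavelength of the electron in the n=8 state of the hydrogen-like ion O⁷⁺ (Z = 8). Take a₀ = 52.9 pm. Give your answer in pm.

332 pm

The Bohr quantisation condition is nλ = 2πr_n.
r_n = n²a₀/Z = 423 pm
λ = 2πr_n/n = 2π·423/8 = 332 pm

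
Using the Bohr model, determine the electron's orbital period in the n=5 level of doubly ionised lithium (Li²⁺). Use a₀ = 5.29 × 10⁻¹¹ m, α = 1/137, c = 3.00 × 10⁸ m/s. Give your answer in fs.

r = n²a₀/Z = 5²·5.29 × 10⁻¹¹/3 = 4.41 × 10⁻¹⁰ m
v = Zαc/n = 3·0.00730·3.00 × 10⁸/5 = 1.31 × 10⁶ m/s
T = 2πr/v = 2.11 × 10⁻¹⁵ s = 2.11 fs

2.11 fs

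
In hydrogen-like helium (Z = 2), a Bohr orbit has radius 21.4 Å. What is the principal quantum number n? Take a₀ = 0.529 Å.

r_n = n²a₀/Z ⇒ n² = rZ/a₀ = 21.4 × 2 / 0.529 ≈ 80.91
n = 9

9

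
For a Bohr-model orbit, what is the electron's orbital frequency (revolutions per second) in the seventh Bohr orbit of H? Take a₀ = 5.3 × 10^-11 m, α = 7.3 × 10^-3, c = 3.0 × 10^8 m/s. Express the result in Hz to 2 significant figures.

r = n²a₀/Z = 2.6 × 10^-9 m, v = Zαc/n = 3.1 × 10^5 m/s
f = v/(2πr) = 1.9 × 10^13 Hz

1.9 × 10^13 Hz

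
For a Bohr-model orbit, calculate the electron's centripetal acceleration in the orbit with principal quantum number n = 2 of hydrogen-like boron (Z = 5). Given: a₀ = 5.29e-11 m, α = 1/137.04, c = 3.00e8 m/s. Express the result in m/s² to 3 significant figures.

r = n²a₀/Z = 4.23e-11 m, v = Zαc/n = 5.47e6 m/s
a = v²/r = (5.47e6)² / 4.23e-11 = 7.08e23 m/s²

7.08e23 m/s²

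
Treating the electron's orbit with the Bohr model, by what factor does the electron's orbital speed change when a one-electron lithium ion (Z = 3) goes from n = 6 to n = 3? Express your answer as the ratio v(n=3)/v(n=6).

2

v ∝ Z^1 · n^-1; with Z fixed, v ∝ n^-1.
v(n=3)/v(n=6) = (3/6)^-1 = 2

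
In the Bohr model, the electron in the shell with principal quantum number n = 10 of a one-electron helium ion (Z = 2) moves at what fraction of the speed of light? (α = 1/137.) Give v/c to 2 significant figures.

v_n = Zαc/n, so v/c = Zα/n = 2 × 0.0073 / 10 = 0.0015

0.0015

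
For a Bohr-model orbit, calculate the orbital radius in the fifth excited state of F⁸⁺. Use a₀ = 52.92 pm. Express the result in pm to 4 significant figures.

211.7 pm

r_n = n²a₀/Z = 6² × 52.92 / 9
    = 36 × 52.92 / 9 = 211.7 pm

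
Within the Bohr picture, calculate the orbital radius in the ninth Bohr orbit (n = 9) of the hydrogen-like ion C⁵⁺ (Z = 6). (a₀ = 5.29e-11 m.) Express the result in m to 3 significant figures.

7.14e-10 m

r_n = n²a₀/Z = 9² × 5.29e-11 / 6
    = 81 × 5.29e-11 / 6 = 7.14e-10 m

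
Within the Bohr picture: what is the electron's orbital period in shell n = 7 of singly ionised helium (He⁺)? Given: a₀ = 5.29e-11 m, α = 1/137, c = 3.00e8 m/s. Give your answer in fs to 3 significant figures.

13.0 fs

r = n²a₀/Z = 7²·5.29e-11/2 = 1.30e-9 m
v = Zαc/n = 2·0.00730·3.00e8/7 = 6.26e5 m/s
T = 2πr/v = 1.30e-14 s = 13.0 fs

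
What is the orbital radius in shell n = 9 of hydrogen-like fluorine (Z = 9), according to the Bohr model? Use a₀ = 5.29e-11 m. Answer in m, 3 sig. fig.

4.76e-10 m

r_n = n²a₀/Z = 9² × 5.29e-11 / 9
    = 81 × 5.29e-11 / 9 = 4.76e-10 m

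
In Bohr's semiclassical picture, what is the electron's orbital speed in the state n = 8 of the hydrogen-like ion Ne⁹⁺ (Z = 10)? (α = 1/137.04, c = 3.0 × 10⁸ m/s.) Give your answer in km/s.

2700 km/s

v_n = Zαc/n = 10 × 0.0073 × 3.0 × 10⁸ / 8
    = 2700 km/s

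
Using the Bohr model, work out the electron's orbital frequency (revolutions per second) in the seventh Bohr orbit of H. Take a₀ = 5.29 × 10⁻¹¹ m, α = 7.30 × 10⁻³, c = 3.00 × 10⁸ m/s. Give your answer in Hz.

1.92 × 10¹³ Hz

r = n²a₀/Z = 2.59 × 10⁻⁹ m, v = Zαc/n = 3.13 × 10⁵ m/s
f = v/(2πr) = 1.92 × 10¹³ Hz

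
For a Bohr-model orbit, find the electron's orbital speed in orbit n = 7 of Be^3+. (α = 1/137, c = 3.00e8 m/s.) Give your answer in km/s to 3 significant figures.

v_n = Zαc/n = 4 × 0.00730 × 3.00e8 / 7
    = 1250 km/s

1250 km/s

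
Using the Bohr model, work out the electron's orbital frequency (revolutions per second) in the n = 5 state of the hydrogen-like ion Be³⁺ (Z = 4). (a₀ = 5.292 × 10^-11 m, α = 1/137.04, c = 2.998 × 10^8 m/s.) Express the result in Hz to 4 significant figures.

r = n²a₀/Z = 3.308 × 10^-10 m, v = Zαc/n = 1.750 × 10^6 m/s
f = v/(2πr) = 8.422 × 10^14 Hz

8.422 × 10^14 Hz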